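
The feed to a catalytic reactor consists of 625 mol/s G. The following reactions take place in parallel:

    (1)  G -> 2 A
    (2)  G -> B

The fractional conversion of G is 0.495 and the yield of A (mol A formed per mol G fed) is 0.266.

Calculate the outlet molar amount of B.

226 mol/s

Yield of A: 2ξ₁ / 625 = 0.266 → ξ₁ = 83.12 mol/s.
Conversion of G: 1ξ₁ + 1ξ₂ = 0.495 × 625 = 309.4 → ξ₂ = 226.2 mol/s.
Outlet amounts (n = n₀ + Σ ν·ξ):
  G: 625 − 1(83.12) − 1(226.2) = 315.6
  A: 0 + 2(83.12) = 166.2
  B: 0 + 1(226.2) = 226.2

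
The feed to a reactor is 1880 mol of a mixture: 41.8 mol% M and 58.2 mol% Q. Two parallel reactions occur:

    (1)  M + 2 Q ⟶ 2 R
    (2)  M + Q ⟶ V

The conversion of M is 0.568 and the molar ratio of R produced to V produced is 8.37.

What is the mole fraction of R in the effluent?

0.503

Conversion of M: M consumed = 0.568 × 785.8 = 446.4 mol = 1ξ₁ + 1ξ₂.
Selectivity: 2ξ₁ / (1ξ₂) = 8.37 → ξ₁ = 4.185 ξ₂.
Substitute: (1·4.185 + 1) ξ₂ = 446.4 → ξ₂ = 86.09 mol, ξ₁ = 360.3 mol.
Outlet amounts (n = n₀ + Σ ν·ξ):
  M: 785.8 − 1(360.3) − 1(86.09) = 339.5
  Q: 1094 − 2(360.3) − 1(86.09) = 287.5
  R: 0 + 2(360.3) = 720.5
  V: 0 + 1(86.09) = 86.09
Total out = 1434 mol; y_R = 720.5 / 1434 = 0.5026.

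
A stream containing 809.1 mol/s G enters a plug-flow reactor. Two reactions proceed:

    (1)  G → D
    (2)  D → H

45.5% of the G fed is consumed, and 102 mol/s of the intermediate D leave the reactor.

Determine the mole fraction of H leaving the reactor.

0.329

Conversion of G: G consumed = 1ξ₁ = 0.455 × 809.1 → ξ₁ = 368.1 mol/s.
D balance: n_D = 0 + 1ξ₁ − 1ξ₂ = 102 → ξ₂ = (1·368.1 − 102)/1 = 266.1 mol/s.
Outlet amounts (n = n₀ + Σ ν·ξ):
  G: 809.1 − 1(368.1) = 441
  D: 0 + 1(368.1) − 1(266.1) = 102
  H: 0 + 1(266.1) = 266.1
Total out = 809.1 mol/s; y_H = 266.1 / 809.1 = 0.3289.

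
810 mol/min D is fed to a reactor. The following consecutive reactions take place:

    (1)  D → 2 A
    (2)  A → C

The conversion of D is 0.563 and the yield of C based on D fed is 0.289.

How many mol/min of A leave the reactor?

Conversion of D: D consumed = 1ξ₁ = 0.563 × 810 → ξ₁ = 456 mol/min.
Yield of C: 1ξ₂ / 810 = 0.289 → ξ₂ = 234.1 mol/min.
Outlet amounts (n = n₀ + Σ ν·ξ):
  D: 810 − 1(456) = 354
  A: 0 + 2(456) − 1(234.1) = 678
  C: 0 + 1(234.1) = 234.1

678 mol/min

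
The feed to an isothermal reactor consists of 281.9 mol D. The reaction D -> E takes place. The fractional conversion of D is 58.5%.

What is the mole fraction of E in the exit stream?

D reacted = 0.585 × 281.9 = 164.9 mol; ν_D = −1, so ξ = 164.9/1 = 164.9 mol.
Outlet amounts (n = n₀ + ν ξ):
  D: 281.9 − 1(164.9) = 117
  E: 0 + 1(164.9) = 164.9
Total out = 281.9 mol; y_E = 164.9 / 281.9 = 0.585.

0.585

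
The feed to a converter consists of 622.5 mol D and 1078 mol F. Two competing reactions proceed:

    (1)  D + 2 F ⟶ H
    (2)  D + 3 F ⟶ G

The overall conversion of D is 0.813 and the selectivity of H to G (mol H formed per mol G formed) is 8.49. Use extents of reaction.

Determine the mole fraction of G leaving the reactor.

0.084

Conversion of D: D consumed = 0.813 × 622.5 = 506.1 mol = 1ξ₁ + 1ξ₂.
Selectivity: 1ξ₁ / (1ξ₂) = 8.49 → ξ₁ = 8.49 ξ₂.
Substitute: (1·8.49 + 1) ξ₂ = 506.1 → ξ₂ = 53.33 mol, ξ₁ = 452.8 mol.
Outlet amounts (n = n₀ + Σ ν·ξ):
  D: 622.5 − 1(452.8) − 1(53.33) = 116.4
  F: 1078 − 2(452.8) − 3(53.33) = 12.49
  H: 0 + 1(452.8) = 452.8
  G: 0 + 1(53.33) = 53.33
Total out = 635 mol; y_G = 53.33 / 635 = 0.08398.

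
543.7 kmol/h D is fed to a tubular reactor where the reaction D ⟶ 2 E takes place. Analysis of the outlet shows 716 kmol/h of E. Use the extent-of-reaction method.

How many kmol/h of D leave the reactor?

186 kmol/h

For E: n = n₀ + 2ξ → 716 = 0 + 2ξ, giving ξ = 358 kmol/h.
Outlet amounts (n = n₀ + ν ξ):
  D: 543.7 − 1(358) = 185.7
  E: 0 + 2(358) = 716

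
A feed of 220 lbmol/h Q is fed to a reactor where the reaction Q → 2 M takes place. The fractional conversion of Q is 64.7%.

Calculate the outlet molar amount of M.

285 lbmol/h

Q reacted = 0.647 × 220 = 142.3 lbmol/h; ν_Q = −1, so ξ = 142.3/1 = 142.3 lbmol/h.
Outlet amounts (n = n₀ + ν ξ):
  Q: 220 − 1(142.3) = 77.66
  M: 0 + 2(142.3) = 284.7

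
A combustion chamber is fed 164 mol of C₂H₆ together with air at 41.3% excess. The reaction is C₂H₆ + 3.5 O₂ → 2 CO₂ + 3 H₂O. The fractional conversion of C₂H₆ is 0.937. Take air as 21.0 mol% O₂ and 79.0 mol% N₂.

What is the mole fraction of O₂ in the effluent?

0.0666

Stoichiometric O₂ = 3.5 × 164 = 574 mol; O₂ fed = 574 × 1.413 = 811.1 mol.
N₂ fed = 811.1 × 79/21 = 3051 mol.
Fuel reacted = 0.937 × 164 → ξ = 153.7 mol.
Outlet (n = n₀ + ν ξ):
  C₂H₆: 164 − 1(153.7) = 10.33
  O₂: 811.1 − 3.5(153.7) = 273.2
  N₂: 3051 (inert)
  CO₂: 0 + 2(153.7) = 307.3
  H₂O: 0 + 3(153.7) = 461
Total out = 4103 mol; y_O₂ = 273.2 / 4103 = 0.06659.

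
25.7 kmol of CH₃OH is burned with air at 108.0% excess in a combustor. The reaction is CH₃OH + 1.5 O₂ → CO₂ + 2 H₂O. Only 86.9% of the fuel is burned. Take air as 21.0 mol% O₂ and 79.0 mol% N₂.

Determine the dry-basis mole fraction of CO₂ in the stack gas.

Stoichiometric O₂ = 1.5 × 25.7 = 38.55 kmol; O₂ fed = 38.55 × 2.080 = 80.18 kmol.
N₂ fed = 80.18 × 79/21 = 301.6 kmol.
Fuel reacted = 0.869 × 25.7 → ξ = 22.33 kmol.
Outlet (n = n₀ + ν ξ):
  CH₃OH: 25.7 − 1(22.33) = 3.367
  O₂: 80.18 − 1.5(22.33) = 46.68
  N₂: 301.6 (inert)
  CO₂: 0 + 1(22.33) = 22.33
  H₂O: 0 + 2(22.33) = 44.67
Dry total = 374 kmol; y_CO₂ (dry) = 22.33 / 374 = 0.05971.

0.0597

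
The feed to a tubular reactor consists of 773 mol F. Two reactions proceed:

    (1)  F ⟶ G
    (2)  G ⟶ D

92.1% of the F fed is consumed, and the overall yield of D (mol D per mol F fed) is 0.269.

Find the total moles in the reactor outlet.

Conversion of F: F consumed = 1ξ₁ = 0.921 × 773 → ξ₁ = 711.9 mol.
Yield of D: 1ξ₂ / 773 = 0.269 → ξ₂ = 207.9 mol.
Outlet amounts (n = n₀ + Σ ν·ξ):
  F: 773 − 1(711.9) = 61.07
  G: 0 + 1(711.9) − 1(207.9) = 504
  D: 0 + 1(207.9) = 207.9
Total out = 61.07 + 504 + 207.9 = 773 mol.

773 mol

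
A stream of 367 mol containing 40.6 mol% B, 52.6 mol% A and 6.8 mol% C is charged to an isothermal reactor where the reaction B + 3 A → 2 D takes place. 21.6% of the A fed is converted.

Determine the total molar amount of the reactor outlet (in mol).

339 mol

A reacted = 0.216 × 193 = 41.7 mol; ν_A = −3, so ξ = 41.7/3 = 13.9 mol.
Outlet amounts (n = n₀ + ν ξ):
  B: 149 − 1(13.9) = 135.1
  A: 193 − 3(13.9) = 151.3
  D: 0 + 2(13.9) = 27.8
  C: 24.96 (inert)
Total out = 135.1 + 151.3 + 27.8 + 24.96 = 339.2 mol.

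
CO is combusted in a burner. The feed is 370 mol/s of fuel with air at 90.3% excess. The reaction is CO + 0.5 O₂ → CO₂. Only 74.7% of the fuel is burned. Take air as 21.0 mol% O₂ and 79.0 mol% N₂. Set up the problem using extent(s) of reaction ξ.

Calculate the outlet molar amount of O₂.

214 mol/s

Stoichiometric O₂ = 0.5 × 370 = 185 mol/s; O₂ fed = 185 × 1.903 = 352.1 mol/s.
N₂ fed = 352.1 × 79/21 = 1324 mol/s.
Fuel reacted = 0.747 × 370 → ξ = 276.4 mol/s.
Outlet (n = n₀ + ν ξ):
  CO: 370 − 1(276.4) = 93.61
  O₂: 352.1 − 0.5(276.4) = 213.9
  N₂: 1324 (inert)
  CO₂: 0 + 1(276.4) = 276.4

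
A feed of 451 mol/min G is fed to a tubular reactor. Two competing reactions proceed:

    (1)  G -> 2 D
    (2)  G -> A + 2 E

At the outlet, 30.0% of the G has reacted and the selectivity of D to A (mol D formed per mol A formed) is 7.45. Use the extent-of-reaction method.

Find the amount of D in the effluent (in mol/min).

Conversion of G: G consumed = 0.3 × 451 = 135.3 mol/min = 1ξ₁ + 1ξ₂.
Selectivity: 2ξ₁ / (1ξ₂) = 7.45 → ξ₁ = 3.725 ξ₂.
Substitute: (1·3.725 + 1) ξ₂ = 135.3 → ξ₂ = 28.63 mol/min, ξ₁ = 106.7 mol/min.
Outlet amounts (n = n₀ + Σ ν·ξ):
  G: 451 − 1(106.7) − 1(28.63) = 315.7
  D: 0 + 2(106.7) = 213.3
  A: 0 + 1(28.63) = 28.63
  E: 0 + 2(28.63) = 57.27

213 mol/min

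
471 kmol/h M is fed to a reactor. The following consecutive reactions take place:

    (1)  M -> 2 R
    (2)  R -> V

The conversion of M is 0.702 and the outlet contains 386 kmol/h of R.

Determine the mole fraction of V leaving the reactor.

Conversion of M: M consumed = 1ξ₁ = 0.702 × 471 → ξ₁ = 330.6 kmol/h.
R balance: n_R = 0 + 2ξ₁ − 1ξ₂ = 386 → ξ₂ = (2·330.6 − 386)/1 = 275.3 kmol/h.
Outlet amounts (n = n₀ + Σ ν·ξ):
  M: 471 − 1(330.6) = 140.4
  R: 0 + 2(330.6) − 1(275.3) = 386
  V: 0 + 1(275.3) = 275.3
Total out = 801.6 kmol/h; y_V = 275.3 / 801.6 = 0.3434.

0.343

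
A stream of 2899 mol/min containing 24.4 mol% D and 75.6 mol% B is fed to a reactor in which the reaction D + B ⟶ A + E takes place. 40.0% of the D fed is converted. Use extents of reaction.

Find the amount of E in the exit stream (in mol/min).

D reacted = 0.4 × 707.4 = 282.9 mol/min; ν_D = −1, so ξ = 282.9/1 = 282.9 mol/min.
Outlet amounts (n = n₀ + ν ξ):
  D: 707.4 − 1(282.9) = 424.4
  B: 2192 − 1(282.9) = 1909
  A: 0 + 1(282.9) = 282.9
  E: 0 + 1(282.9) = 282.9

283 mol/min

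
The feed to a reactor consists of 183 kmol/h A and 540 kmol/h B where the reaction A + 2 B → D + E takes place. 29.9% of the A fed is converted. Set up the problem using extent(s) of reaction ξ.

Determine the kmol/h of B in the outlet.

431 kmol/h

A reacted = 0.299 × 183 = 54.72 kmol/h; ν_A = −1, so ξ = 54.72/1 = 54.72 kmol/h.
Outlet amounts (n = n₀ + ν ξ):
  A: 183 − 1(54.72) = 128.3
  B: 540 − 2(54.72) = 430.6
  D: 0 + 1(54.72) = 54.72
  E: 0 + 1(54.72) = 54.72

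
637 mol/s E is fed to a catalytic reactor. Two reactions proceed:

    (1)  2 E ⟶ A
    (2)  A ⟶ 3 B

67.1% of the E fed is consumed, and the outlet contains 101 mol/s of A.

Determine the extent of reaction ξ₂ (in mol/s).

ξ₂ = 113 mol/s

Conversion of E: E consumed = 2ξ₁ = 0.671 × 637 → ξ₁ = 213.7 mol/s.
A balance: n_A = 0 + 1ξ₁ − 1ξ₂ = 101 → ξ₂ = (1·213.7 − 101)/1 = 112.7 mol/s.
Outlet amounts (n = n₀ + Σ ν·ξ):
  E: 637 − 2(213.7) = 209.6
  A: 0 + 1(213.7) − 1(112.7) = 101
  B: 0 + 3(112.7) = 338.1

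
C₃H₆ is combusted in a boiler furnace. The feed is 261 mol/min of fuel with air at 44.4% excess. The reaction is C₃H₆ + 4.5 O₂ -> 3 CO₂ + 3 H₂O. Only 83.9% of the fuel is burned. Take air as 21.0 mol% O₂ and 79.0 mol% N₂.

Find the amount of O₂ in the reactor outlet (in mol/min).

Stoichiometric O₂ = 4.5 × 261 = 1174 mol/min; O₂ fed = 1174 × 1.444 = 1696 mol/min.
N₂ fed = 1696 × 79/21 = 6380 mol/min.
Fuel reacted = 0.839 × 261 → ξ = 219 mol/min.
Outlet (n = n₀ + ν ξ):
  C₃H₆: 261 − 1(219) = 42.02
  O₂: 1696 − 4.5(219) = 710.6
  N₂: 6380 (inert)
  CO₂: 0 + 3(219) = 656.9
  H₂O: 0 + 3(219) = 656.9

711 mol/min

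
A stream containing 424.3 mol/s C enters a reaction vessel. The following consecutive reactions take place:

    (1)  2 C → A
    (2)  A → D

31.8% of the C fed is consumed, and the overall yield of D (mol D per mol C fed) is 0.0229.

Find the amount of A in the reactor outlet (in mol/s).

Conversion of C: C consumed = 2ξ₁ = 0.318 × 424.3 → ξ₁ = 67.46 mol/s.
Yield of D: 1ξ₂ / 424.3 = 0.0229 → ξ₂ = 9.716 mol/s.
Outlet amounts (n = n₀ + Σ ν·ξ):
  C: 424.3 − 2(67.46) = 289.4
  A: 0 + 1(67.46) − 1(9.716) = 57.75
  D: 0 + 1(9.716) = 9.716

57.7 mol/s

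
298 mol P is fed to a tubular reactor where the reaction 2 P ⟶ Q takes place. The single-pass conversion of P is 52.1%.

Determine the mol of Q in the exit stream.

P reacted = 0.521 × 298 = 155.3 mol; ν_P = −2, so ξ = 155.3/2 = 77.63 mol.
Outlet amounts (n = n₀ + ν ξ):
  P: 298 − 2(77.63) = 142.7
  Q: 0 + 1(77.63) = 77.63

77.6 mol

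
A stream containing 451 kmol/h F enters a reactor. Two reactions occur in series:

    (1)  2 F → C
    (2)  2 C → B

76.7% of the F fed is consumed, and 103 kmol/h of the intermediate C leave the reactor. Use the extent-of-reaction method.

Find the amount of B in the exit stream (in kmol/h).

Conversion of F: F consumed = 2ξ₁ = 0.767 × 451 → ξ₁ = 173 kmol/h.
C balance: n_C = 0 + 1ξ₁ − 2ξ₂ = 103 → ξ₂ = (1·173 − 103)/2 = 34.98 kmol/h.
Outlet amounts (n = n₀ + Σ ν·ξ):
  F: 451 − 2(173) = 105.1
  C: 0 + 1(173) − 2(34.98) = 103
  B: 0 + 1(34.98) = 34.98

35 kmol/h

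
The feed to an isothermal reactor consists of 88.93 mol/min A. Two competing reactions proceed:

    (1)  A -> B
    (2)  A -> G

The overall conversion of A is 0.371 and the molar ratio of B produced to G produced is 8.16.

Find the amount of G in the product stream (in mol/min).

Conversion of A: A consumed = 0.371 × 88.93 = 32.99 mol/min = 1ξ₁ + 1ξ₂.
Selectivity: 1ξ₁ / (1ξ₂) = 8.16 → ξ₁ = 8.16 ξ₂.
Substitute: (1·8.16 + 1) ξ₂ = 32.99 → ξ₂ = 3.602 mol/min, ξ₁ = 29.39 mol/min.
Outlet amounts (n = n₀ + Σ ν·ξ):
  A: 88.93 − 1(29.39) − 1(3.602) = 55.94
  B: 0 + 1(29.39) = 29.39
  G: 0 + 1(3.602) = 3.602

3.6 mol/min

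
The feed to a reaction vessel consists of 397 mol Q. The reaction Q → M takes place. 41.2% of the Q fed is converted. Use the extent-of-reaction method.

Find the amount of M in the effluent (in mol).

164 mol

Q reacted = 0.412 × 397 = 163.6 mol; ν_Q = −1, so ξ = 163.6/1 = 163.6 mol.
Outlet amounts (n = n₀ + ν ξ):
  Q: 397 − 1(163.6) = 233.4
  M: 0 + 1(163.6) = 163.6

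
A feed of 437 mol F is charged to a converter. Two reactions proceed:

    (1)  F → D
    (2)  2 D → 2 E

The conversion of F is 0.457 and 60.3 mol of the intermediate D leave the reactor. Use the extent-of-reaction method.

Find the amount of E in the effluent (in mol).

Conversion of F: F consumed = 1ξ₁ = 0.457 × 437 → ξ₁ = 199.7 mol.
D balance: n_D = 0 + 1ξ₁ − 2ξ₂ = 60.3 → ξ₂ = (1·199.7 − 60.3)/2 = 69.7 mol.
Outlet amounts (n = n₀ + Σ ν·ξ):
  F: 437 − 1(199.7) = 237.3
  D: 0 + 1(199.7) − 2(69.7) = 60.3
  E: 0 + 2(69.7) = 139.4

139 mol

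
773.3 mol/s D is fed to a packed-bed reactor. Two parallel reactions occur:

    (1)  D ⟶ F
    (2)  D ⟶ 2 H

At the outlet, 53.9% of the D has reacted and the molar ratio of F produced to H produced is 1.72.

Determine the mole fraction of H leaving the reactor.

0.217

Conversion of D: D consumed = 0.539 × 773.3 = 416.8 mol/s = 1ξ₁ + 1ξ₂.
Selectivity: 1ξ₁ / (2ξ₂) = 1.72 → ξ₁ = 3.44 ξ₂.
Substitute: (1·3.44 + 1) ξ₂ = 416.8 → ξ₂ = 93.88 mol/s, ξ₁ = 322.9 mol/s.
Outlet amounts (n = n₀ + Σ ν·ξ):
  D: 773.3 − 1(322.9) − 1(93.88) = 356.5
  F: 0 + 1(322.9) = 322.9
  H: 0 + 2(93.88) = 187.8
Total out = 867.2 mol/s; y_H = 187.8 / 867.2 = 0.2165.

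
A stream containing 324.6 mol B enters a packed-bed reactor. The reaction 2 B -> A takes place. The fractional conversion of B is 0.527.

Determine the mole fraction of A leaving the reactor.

0.358

B reacted = 0.527 × 324.6 = 171.1 mol; ν_B = −2, so ξ = 171.1/2 = 85.53 mol.
Outlet amounts (n = n₀ + ν ξ):
  B: 324.6 − 2(85.53) = 153.5
  A: 0 + 1(85.53) = 85.53
Total out = 239.1 mol; y_A = 85.53 / 239.1 = 0.3578.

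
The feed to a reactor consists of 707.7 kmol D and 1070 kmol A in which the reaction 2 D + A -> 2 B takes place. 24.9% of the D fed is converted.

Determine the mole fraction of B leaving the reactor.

D reacted = 0.249 × 707.7 = 176.2 kmol; ν_D = −2, so ξ = 176.2/2 = 88.11 kmol.
Outlet amounts (n = n₀ + ν ξ):
  D: 707.7 − 2(88.11) = 531.5
  A: 1070 − 1(88.11) = 981.9
  B: 0 + 2(88.11) = 176.2
Total out = 1690 kmol; y_B = 176.2 / 1690 = 0.1043.

0.104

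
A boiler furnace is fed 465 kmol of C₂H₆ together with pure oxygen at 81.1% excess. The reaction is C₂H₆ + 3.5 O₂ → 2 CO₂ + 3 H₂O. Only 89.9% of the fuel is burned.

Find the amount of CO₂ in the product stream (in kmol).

Stoichiometric O₂ = 3.5 × 465 = 1628 kmol; O₂ fed = 1628 × 1.811 = 2947 kmol.
Fuel reacted = 0.899 × 465 → ξ = 418 kmol.
Outlet (n = n₀ + ν ξ):
  C₂H₆: 465 − 1(418) = 46.96
  O₂: 2947 − 3.5(418) = 1484
  CO₂: 0 + 2(418) = 836.1
  H₂O: 0 + 3(418) = 1254

836 kmol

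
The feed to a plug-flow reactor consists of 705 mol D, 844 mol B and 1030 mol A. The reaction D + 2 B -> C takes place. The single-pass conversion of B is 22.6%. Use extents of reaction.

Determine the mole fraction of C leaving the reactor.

B reacted = 0.226 × 844 = 190.7 mol; ν_B = −2, so ξ = 190.7/2 = 95.37 mol.
Outlet amounts (n = n₀ + ν ξ):
  D: 705 − 1(95.37) = 609.6
  B: 844 − 2(95.37) = 653.3
  C: 0 + 1(95.37) = 95.37
  A: 1030 (inert)
Total out = 2388 mol; y_C = 95.37 / 2388 = 0.03993.

0.0399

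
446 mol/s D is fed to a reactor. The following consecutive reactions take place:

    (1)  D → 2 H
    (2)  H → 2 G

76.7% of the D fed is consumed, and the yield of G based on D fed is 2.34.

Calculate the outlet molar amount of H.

162 mol/s

Conversion of D: D consumed = 1ξ₁ = 0.767 × 446 → ξ₁ = 342.1 mol/s.
Yield of G: 2ξ₂ / 446 = 2.34 → ξ₂ = 521.8 mol/s.
Outlet amounts (n = n₀ + Σ ν·ξ):
  D: 446 − 1(342.1) = 103.9
  H: 0 + 2(342.1) − 1(521.8) = 162.3
  G: 0 + 2(521.8) = 1044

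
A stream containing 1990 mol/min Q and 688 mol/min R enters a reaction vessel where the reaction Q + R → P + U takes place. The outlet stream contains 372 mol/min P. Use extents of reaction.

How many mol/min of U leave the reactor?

372 mol/min

For P: n = n₀ + 1ξ → 372 = 0 + 1ξ, giving ξ = 372 mol/min.
Outlet amounts (n = n₀ + ν ξ):
  Q: 1990 − 1(372) = 1618
  R: 688 − 1(372) = 316
  P: 0 + 1(372) = 372
  U: 0 + 1(372) = 372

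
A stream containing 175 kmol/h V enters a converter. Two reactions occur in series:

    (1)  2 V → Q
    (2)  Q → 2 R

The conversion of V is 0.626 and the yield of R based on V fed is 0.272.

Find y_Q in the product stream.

Conversion of V: V consumed = 2ξ₁ = 0.626 × 175 → ξ₁ = 54.77 kmol/h.
Yield of R: 2ξ₂ / 175 = 0.272 → ξ₂ = 23.8 kmol/h.
Outlet amounts (n = n₀ + Σ ν·ξ):
  V: 175 − 2(54.77) = 65.45
  Q: 0 + 1(54.77) − 1(23.8) = 30.97
  R: 0 + 2(23.8) = 47.6
Total out = 144 kmol/h; y_Q = 30.97 / 144 = 0.2151.

0.215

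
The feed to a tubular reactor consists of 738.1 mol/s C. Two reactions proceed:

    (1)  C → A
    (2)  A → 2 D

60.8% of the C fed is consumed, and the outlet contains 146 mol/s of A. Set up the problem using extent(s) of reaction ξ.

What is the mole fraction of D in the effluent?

0.582

Conversion of C: C consumed = 1ξ₁ = 0.608 × 738.1 → ξ₁ = 448.8 mol/s.
A balance: n_A = 0 + 1ξ₁ − 1ξ₂ = 146 → ξ₂ = (1·448.8 − 146)/1 = 302.8 mol/s.
Outlet amounts (n = n₀ + Σ ν·ξ):
  C: 738.1 − 1(448.8) = 289.3
  A: 0 + 1(448.8) − 1(302.8) = 146
  D: 0 + 2(302.8) = 605.5
Total out = 1041 mol/s; y_D = 605.5 / 1041 = 0.5818.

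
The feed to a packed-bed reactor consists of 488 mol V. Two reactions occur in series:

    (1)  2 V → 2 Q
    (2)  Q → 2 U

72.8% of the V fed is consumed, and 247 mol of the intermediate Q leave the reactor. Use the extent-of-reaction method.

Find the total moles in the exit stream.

596 mol

Conversion of V: V consumed = 2ξ₁ = 0.728 × 488 → ξ₁ = 177.6 mol.
Q balance: n_Q = 0 + 2ξ₁ − 1ξ₂ = 247 → ξ₂ = (2·177.6 − 247)/1 = 108.3 mol.
Outlet amounts (n = n₀ + Σ ν·ξ):
  V: 488 − 2(177.6) = 132.7
  Q: 0 + 2(177.6) − 1(108.3) = 247
  U: 0 + 2(108.3) = 216.5
Total out = 132.7 + 247 + 216.5 = 596.3 mol.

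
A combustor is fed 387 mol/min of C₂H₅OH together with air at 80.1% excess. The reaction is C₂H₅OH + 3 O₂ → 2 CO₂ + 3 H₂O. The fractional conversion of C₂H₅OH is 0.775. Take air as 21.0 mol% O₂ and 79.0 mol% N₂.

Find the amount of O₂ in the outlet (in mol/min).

1190 mol/min

Stoichiometric O₂ = 3 × 387 = 1161 mol/min; O₂ fed = 1161 × 1.801 = 2091 mol/min.
N₂ fed = 2091 × 79/21 = 7866 mol/min.
Fuel reacted = 0.775 × 387 → ξ = 299.9 mol/min.
Outlet (n = n₀ + ν ξ):
  C₂H₅OH: 387 − 1(299.9) = 87.07
  O₂: 2091 − 3(299.9) = 1191
  N₂: 7866 (inert)
  CO₂: 0 + 2(299.9) = 599.9
  H₂O: 0 + 3(299.9) = 899.8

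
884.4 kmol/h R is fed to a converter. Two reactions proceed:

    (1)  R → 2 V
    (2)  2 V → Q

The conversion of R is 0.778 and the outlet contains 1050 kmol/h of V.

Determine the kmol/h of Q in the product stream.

163 kmol/h

Conversion of R: R consumed = 1ξ₁ = 0.778 × 884.4 → ξ₁ = 688.1 kmol/h.
V balance: n_V = 0 + 2ξ₁ − 2ξ₂ = 1050 → ξ₂ = (2·688.1 − 1050)/2 = 163.1 kmol/h.
Outlet amounts (n = n₀ + Σ ν·ξ):
  R: 884.4 − 1(688.1) = 196.3
  V: 0 + 2(688.1) − 2(163.1) = 1050
  Q: 0 + 1(163.1) = 163.1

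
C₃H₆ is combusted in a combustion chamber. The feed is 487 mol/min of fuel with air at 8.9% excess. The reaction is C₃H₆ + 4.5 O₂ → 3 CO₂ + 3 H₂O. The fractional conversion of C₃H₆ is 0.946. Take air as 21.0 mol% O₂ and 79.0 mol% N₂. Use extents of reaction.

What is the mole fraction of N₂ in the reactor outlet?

0.743

Stoichiometric O₂ = 4.5 × 487 = 2192 mol/min; O₂ fed = 2192 × 1.089 = 2387 mol/min.
N₂ fed = 2387 × 79/21 = 8978 mol/min.
Fuel reacted = 0.946 × 487 → ξ = 460.7 mol/min.
Outlet (n = n₀ + ν ξ):
  C₃H₆: 487 − 1(460.7) = 26.3
  O₂: 2387 − 4.5(460.7) = 313.4
  N₂: 8978 (inert)
  CO₂: 0 + 3(460.7) = 1382
  H₂O: 0 + 3(460.7) = 1382
Total out = 12080 mol/min; y_N₂ = 8978 / 12080 = 0.7431.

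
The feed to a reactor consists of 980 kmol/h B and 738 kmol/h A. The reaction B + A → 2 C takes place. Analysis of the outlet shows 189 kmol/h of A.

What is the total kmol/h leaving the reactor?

1720 kmol/h

For A: n = n₀ − 1ξ → 189 = 738 − 1ξ, giving ξ = 549 kmol/h.
Outlet amounts (n = n₀ + ν ξ):
  B: 980 − 1(549) = 431
  A: 738 − 1(549) = 189
  C: 0 + 2(549) = 1098
Total out = 431 + 189 + 1098 = 1718 kmol/h.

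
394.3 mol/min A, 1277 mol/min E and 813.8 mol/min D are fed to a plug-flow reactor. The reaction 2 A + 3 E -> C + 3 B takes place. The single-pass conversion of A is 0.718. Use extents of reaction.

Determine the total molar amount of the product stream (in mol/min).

A reacted = 0.718 × 394.3 = 283.1 mol/min; ν_A = −2, so ξ = 283.1/2 = 141.6 mol/min.
Outlet amounts (n = n₀ + ν ξ):
  A: 394.3 − 2(141.6) = 111.2
  E: 1277 − 3(141.6) = 852.3
  C: 0 + 1(141.6) = 141.6
  B: 0 + 3(141.6) = 424.7
  D: 813.8 (inert)
Total out = 111.2 + 852.3 + 141.6 + 424.7 + 813.8 = 2344 mol/min.

2340 mol/min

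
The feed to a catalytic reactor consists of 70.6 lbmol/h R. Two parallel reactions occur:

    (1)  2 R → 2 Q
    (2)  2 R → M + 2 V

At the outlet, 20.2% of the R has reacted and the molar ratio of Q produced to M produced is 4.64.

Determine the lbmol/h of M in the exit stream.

2.15 lbmol/h

Conversion of R: R consumed = 0.202 × 70.6 = 14.26 lbmol/h = 2ξ₁ + 2ξ₂.
Selectivity: 2ξ₁ / (1ξ₂) = 4.64 → ξ₁ = 2.32 ξ₂.
Substitute: (2·2.32 + 2) ξ₂ = 14.26 → ξ₂ = 2.148 lbmol/h, ξ₁ = 4.983 lbmol/h.
Outlet amounts (n = n₀ + Σ ν·ξ):
  R: 70.6 − 2(4.983) − 2(2.148) = 56.34
  Q: 0 + 2(4.983) = 9.966
  M: 0 + 1(2.148) = 2.148
  V: 0 + 2(2.148) = 4.296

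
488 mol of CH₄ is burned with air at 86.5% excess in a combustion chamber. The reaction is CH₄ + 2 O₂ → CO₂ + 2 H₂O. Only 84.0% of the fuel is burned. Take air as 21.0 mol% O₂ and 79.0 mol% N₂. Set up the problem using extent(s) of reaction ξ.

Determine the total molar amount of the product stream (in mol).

Stoichiometric O₂ = 2 × 488 = 976 mol; O₂ fed = 976 × 1.865 = 1820 mol.
N₂ fed = 1820 × 79/21 = 6848 mol.
Fuel reacted = 0.84 × 488 → ξ = 409.9 mol.
Outlet (n = n₀ + ν ξ):
  CH₄: 488 − 1(409.9) = 78.08
  O₂: 1820 − 2(409.9) = 1000
  N₂: 6848 (inert)
  CO₂: 0 + 1(409.9) = 409.9
  H₂O: 0 + 2(409.9) = 819.8
Total out = 78.08 + 1000 + 6848 + 409.9 + 819.8 = 9156 mol.

9160 mol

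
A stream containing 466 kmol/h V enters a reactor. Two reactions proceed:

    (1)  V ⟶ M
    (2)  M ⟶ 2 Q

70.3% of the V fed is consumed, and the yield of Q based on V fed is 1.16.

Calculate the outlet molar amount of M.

57.3 kmol/h

Conversion of V: V consumed = 1ξ₁ = 0.703 × 466 → ξ₁ = 327.6 kmol/h.
Yield of Q: 2ξ₂ / 466 = 1.16 → ξ₂ = 270.3 kmol/h.
Outlet amounts (n = n₀ + Σ ν·ξ):
  V: 466 − 1(327.6) = 138.4
  M: 0 + 1(327.6) − 1(270.3) = 57.32
  Q: 0 + 2(270.3) = 540.6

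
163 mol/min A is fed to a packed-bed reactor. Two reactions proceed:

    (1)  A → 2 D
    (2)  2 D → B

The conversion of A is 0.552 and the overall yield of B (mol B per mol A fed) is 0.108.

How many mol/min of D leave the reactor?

145 mol/min

Conversion of A: A consumed = 1ξ₁ = 0.552 × 163 → ξ₁ = 89.98 mol/min.
Yield of B: 1ξ₂ / 163 = 0.108 → ξ₂ = 17.6 mol/min.
Outlet amounts (n = n₀ + Σ ν·ξ):
  A: 163 − 1(89.98) = 73.02
  D: 0 + 2(89.98) − 2(17.6) = 144.7
  B: 0 + 1(17.6) = 17.6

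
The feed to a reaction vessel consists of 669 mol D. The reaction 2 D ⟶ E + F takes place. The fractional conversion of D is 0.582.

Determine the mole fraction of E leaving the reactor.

0.291

D reacted = 0.582 × 669 = 389.4 mol; ν_D = −2, so ξ = 389.4/2 = 194.7 mol.
Outlet amounts (n = n₀ + ν ξ):
  D: 669 − 2(194.7) = 279.6
  E: 0 + 1(194.7) = 194.7
  F: 0 + 1(194.7) = 194.7
Total out = 669 mol; y_E = 194.7 / 669 = 0.291.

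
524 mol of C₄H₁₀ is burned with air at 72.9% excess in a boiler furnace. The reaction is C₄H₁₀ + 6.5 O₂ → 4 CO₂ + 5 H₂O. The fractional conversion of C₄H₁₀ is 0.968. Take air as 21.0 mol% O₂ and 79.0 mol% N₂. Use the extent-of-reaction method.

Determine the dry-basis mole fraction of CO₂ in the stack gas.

0.0757

Stoichiometric O₂ = 6.5 × 524 = 3406 mol; O₂ fed = 3406 × 1.729 = 5889 mol.
N₂ fed = 5889 × 79/21 = 22150 mol.
Fuel reacted = 0.968 × 524 → ξ = 507.2 mol.
Outlet (n = n₀ + ν ξ):
  C₄H₁₀: 524 − 1(507.2) = 16.77
  O₂: 5889 − 6.5(507.2) = 2592
  N₂: 22150 (inert)
  CO₂: 0 + 4(507.2) = 2029
  H₂O: 0 + 5(507.2) = 2536
Dry total = 26790 mol; y_CO₂ (dry) = 2029 / 26790 = 0.07573.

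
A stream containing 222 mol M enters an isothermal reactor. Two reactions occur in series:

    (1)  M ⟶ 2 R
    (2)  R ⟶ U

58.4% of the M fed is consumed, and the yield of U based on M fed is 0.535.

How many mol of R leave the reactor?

141 mol

Conversion of M: M consumed = 1ξ₁ = 0.584 × 222 → ξ₁ = 129.6 mol.
Yield of U: 1ξ₂ / 222 = 0.535 → ξ₂ = 118.8 mol.
Outlet amounts (n = n₀ + Σ ν·ξ):
  M: 222 − 1(129.6) = 92.35
  R: 0 + 2(129.6) − 1(118.8) = 140.5
  U: 0 + 1(118.8) = 118.8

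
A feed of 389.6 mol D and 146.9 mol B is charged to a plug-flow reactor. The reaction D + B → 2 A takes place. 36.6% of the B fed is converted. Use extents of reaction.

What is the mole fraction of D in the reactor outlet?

0.626

B reacted = 0.366 × 146.9 = 53.77 mol; ν_B = −1, so ξ = 53.77/1 = 53.77 mol.
Outlet amounts (n = n₀ + ν ξ):
  D: 389.6 − 1(53.77) = 335.8
  B: 146.9 − 1(53.77) = 93.13
  A: 0 + 2(53.77) = 107.5
Total out = 536.5 mol; y_D = 335.8 / 536.5 = 0.626.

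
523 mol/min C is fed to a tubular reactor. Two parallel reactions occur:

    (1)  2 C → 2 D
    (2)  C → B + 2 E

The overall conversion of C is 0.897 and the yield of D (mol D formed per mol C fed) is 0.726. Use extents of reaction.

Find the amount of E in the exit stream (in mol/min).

Yield of D: 2ξ₁ / 523 = 0.726 → ξ₁ = 189.8 mol/min.
Conversion of C: 2ξ₁ + 1ξ₂ = 0.897 × 523 = 469.1 → ξ₂ = 89.43 mol/min.
Outlet amounts (n = n₀ + Σ ν·ξ):
  C: 523 − 2(189.8) − 1(89.43) = 53.87
  D: 0 + 2(189.8) = 379.7
  B: 0 + 1(89.43) = 89.43
  E: 0 + 2(89.43) = 178.9

179 mol/min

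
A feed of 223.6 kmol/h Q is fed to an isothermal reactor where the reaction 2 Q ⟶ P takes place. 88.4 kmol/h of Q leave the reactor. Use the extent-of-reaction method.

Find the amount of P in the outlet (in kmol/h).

67.6 kmol/h

For Q: n = n₀ − 2ξ → 88.4 = 223.6 − 2ξ, giving ξ = 67.6 kmol/h.
Outlet amounts (n = n₀ + ν ξ):
  Q: 223.6 − 2(67.6) = 88.4
  P: 0 + 1(67.6) = 67.6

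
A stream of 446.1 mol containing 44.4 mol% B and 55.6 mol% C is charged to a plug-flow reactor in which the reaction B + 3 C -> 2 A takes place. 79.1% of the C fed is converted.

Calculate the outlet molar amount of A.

131 mol

C reacted = 0.791 × 248 = 196.2 mol; ν_C = −3, so ξ = 196.2/3 = 65.4 mol.
Outlet amounts (n = n₀ + ν ξ):
  B: 198.1 − 1(65.4) = 132.7
  C: 248 − 3(65.4) = 51.84
  A: 0 + 2(65.4) = 130.8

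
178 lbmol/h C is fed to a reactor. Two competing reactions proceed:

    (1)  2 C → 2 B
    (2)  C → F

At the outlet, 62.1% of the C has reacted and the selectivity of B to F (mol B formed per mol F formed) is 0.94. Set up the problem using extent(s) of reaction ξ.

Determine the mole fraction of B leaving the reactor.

0.301

Conversion of C: C consumed = 0.621 × 178 = 110.5 lbmol/h = 2ξ₁ + 1ξ₂.
Selectivity: 2ξ₁ / (1ξ₂) = 0.94 → ξ₁ = 0.47 ξ₂.
Substitute: (2·0.47 + 1) ξ₂ = 110.5 → ξ₂ = 56.98 lbmol/h, ξ₁ = 26.78 lbmol/h.
Outlet amounts (n = n₀ + Σ ν·ξ):
  C: 178 − 2(26.78) − 1(56.98) = 67.46
  B: 0 + 2(26.78) = 53.56
  F: 0 + 1(56.98) = 56.98
Total out = 178 lbmol/h; y_B = 53.56 / 178 = 0.3009.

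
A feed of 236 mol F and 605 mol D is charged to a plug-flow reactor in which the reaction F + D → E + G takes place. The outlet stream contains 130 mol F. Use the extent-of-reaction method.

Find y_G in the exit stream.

0.126

For F: n = n₀ − 1ξ → 130 = 236 − 1ξ, giving ξ = 106 mol.
Outlet amounts (n = n₀ + ν ξ):
  F: 236 − 1(106) = 130
  D: 605 − 1(106) = 499
  E: 0 + 1(106) = 106
  G: 0 + 1(106) = 106
Total out = 841 mol; y_G = 106 / 841 = 0.126.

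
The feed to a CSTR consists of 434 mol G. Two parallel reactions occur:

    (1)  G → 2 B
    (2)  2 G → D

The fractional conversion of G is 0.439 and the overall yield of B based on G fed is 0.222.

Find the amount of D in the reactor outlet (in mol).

71.2 mol

Yield of B: 2ξ₁ / 434 = 0.222 → ξ₁ = 48.17 mol.
Conversion of G: 1ξ₁ + 2ξ₂ = 0.439 × 434 = 190.5 → ξ₂ = 71.18 mol.
Outlet amounts (n = n₀ + Σ ν·ξ):
  G: 434 − 1(48.17) − 2(71.18) = 243.5
  B: 0 + 2(48.17) = 96.35
  D: 0 + 1(71.18) = 71.18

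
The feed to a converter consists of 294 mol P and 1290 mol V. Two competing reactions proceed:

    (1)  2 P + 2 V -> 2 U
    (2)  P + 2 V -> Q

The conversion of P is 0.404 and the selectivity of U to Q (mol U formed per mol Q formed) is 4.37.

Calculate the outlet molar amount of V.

Conversion of P: P consumed = 0.404 × 294 = 118.8 mol = 2ξ₁ + 1ξ₂.
Selectivity: 2ξ₁ / (1ξ₂) = 4.37 → ξ₁ = 2.185 ξ₂.
Substitute: (2·2.185 + 1) ξ₂ = 118.8 → ξ₂ = 22.12 mol, ξ₁ = 48.33 mol.
Outlet amounts (n = n₀ + Σ ν·ξ):
  P: 294 − 2(48.33) − 1(22.12) = 175.2
  V: 1290 − 2(48.33) − 2(22.12) = 1149
  U: 0 + 2(48.33) = 96.66
  Q: 0 + 1(22.12) = 22.12

1150 mol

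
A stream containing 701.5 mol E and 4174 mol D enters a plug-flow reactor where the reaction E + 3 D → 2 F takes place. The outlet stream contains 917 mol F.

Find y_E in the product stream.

For F: n = n₀ + 2ξ → 917 = 0 + 2ξ, giving ξ = 458.5 mol.
Outlet amounts (n = n₀ + ν ξ):
  E: 701.5 − 1(458.5) = 243
  D: 4174 − 3(458.5) = 2798
  F: 0 + 2(458.5) = 917
Total out = 3958 mol; y_E = 243 / 3958 = 0.06139.

0.0614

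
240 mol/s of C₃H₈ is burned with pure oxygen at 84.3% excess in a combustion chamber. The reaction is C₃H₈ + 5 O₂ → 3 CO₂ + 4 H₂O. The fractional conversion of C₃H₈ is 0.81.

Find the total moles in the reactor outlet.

Stoichiometric O₂ = 5 × 240 = 1200 mol/s; O₂ fed = 1200 × 1.843 = 2212 mol/s.
Fuel reacted = 0.81 × 240 → ξ = 194.4 mol/s.
Outlet (n = n₀ + ν ξ):
  C₃H₈: 240 − 1(194.4) = 45.6
  O₂: 2212 − 5(194.4) = 1240
  CO₂: 0 + 3(194.4) = 583.2
  H₂O: 0 + 4(194.4) = 777.6
Total out = 45.6 + 1240 + 583.2 + 777.6 = 2646 mol/s.

2650 mol/s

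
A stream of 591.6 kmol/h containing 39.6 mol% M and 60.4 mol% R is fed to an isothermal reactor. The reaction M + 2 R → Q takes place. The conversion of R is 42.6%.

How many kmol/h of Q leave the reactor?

R reacted = 0.426 × 357.3 = 152.2 kmol/h; ν_R = −2, so ξ = 152.2/2 = 76.11 kmol/h.
Outlet amounts (n = n₀ + ν ξ):
  M: 234.3 − 1(76.11) = 158.2
  R: 357.3 − 2(76.11) = 205.1
  Q: 0 + 1(76.11) = 76.11

76.1 kmol/h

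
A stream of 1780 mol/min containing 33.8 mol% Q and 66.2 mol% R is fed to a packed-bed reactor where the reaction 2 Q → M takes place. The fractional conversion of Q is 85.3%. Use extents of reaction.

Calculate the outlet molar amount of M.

Q reacted = 0.853 × 601.6 = 513.2 mol/min; ν_Q = −2, so ξ = 513.2/2 = 256.6 mol/min.
Outlet amounts (n = n₀ + ν ξ):
  Q: 601.6 − 2(256.6) = 88.44
  M: 0 + 1(256.6) = 256.6
  R: 1178 (inert)

257 mol/min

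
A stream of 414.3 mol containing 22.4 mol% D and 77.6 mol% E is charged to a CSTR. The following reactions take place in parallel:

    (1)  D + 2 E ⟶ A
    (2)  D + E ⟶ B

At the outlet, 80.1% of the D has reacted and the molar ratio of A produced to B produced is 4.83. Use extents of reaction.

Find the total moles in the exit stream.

Conversion of D: D consumed = 0.801 × 92.8 = 74.34 mol = 1ξ₁ + 1ξ₂.
Selectivity: 1ξ₁ / (1ξ₂) = 4.83 → ξ₁ = 4.83 ξ₂.
Substitute: (1·4.83 + 1) ξ₂ = 74.34 → ξ₂ = 12.75 mol, ξ₁ = 61.58 mol.
Outlet amounts (n = n₀ + Σ ν·ξ):
  D: 92.8 − 1(61.58) − 1(12.75) = 18.47
  E: 321.5 − 2(61.58) − 1(12.75) = 185.6
  A: 0 + 1(61.58) = 61.58
  B: 0 + 1(12.75) = 12.75
Total out = 18.47 + 185.6 + 61.58 + 12.75 = 278.4 mol.

278 mol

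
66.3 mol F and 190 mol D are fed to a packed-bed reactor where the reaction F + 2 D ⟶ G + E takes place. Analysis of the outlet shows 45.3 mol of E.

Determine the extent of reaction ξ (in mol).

For E: n = n₀ + 1ξ → 45.3 = 0 + 1ξ, giving ξ = 45.3 mol.
Outlet amounts (n = n₀ + ν ξ):
  F: 66.3 − 1(45.3) = 21
  D: 190 − 2(45.3) = 99.4
  G: 0 + 1(45.3) = 45.3
  E: 0 + 1(45.3) = 45.3

ξ = 45.3 mol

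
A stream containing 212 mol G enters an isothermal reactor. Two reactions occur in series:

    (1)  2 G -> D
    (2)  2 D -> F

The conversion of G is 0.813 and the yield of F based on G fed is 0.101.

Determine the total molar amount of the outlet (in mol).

104 mol

Conversion of G: G consumed = 2ξ₁ = 0.813 × 212 → ξ₁ = 86.18 mol.
Yield of F: 1ξ₂ / 212 = 0.101 → ξ₂ = 21.41 mol.
Outlet amounts (n = n₀ + Σ ν·ξ):
  G: 212 − 2(86.18) = 39.64
  D: 0 + 1(86.18) − 2(21.41) = 43.35
  F: 0 + 1(21.41) = 21.41
Total out = 39.64 + 43.35 + 21.41 = 104.4 mol.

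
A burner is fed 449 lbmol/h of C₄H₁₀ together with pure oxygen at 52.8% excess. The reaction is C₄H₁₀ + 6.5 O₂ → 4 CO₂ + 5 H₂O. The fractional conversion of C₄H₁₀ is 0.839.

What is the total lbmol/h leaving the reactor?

Stoichiometric O₂ = 6.5 × 449 = 2918 lbmol/h; O₂ fed = 2918 × 1.528 = 4459 lbmol/h.
Fuel reacted = 0.839 × 449 → ξ = 376.7 lbmol/h.
Outlet (n = n₀ + ν ξ):
  C₄H₁₀: 449 − 1(376.7) = 72.29
  O₂: 4459 − 6.5(376.7) = 2011
  CO₂: 0 + 4(376.7) = 1507
  H₂O: 0 + 5(376.7) = 1884
Total out = 72.29 + 2011 + 1507 + 1884 = 5474 lbmol/h.

5470 lbmol/h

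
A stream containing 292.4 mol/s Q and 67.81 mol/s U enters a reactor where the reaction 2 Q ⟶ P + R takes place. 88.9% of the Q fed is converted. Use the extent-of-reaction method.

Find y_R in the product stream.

Q reacted = 0.889 × 292.4 = 259.9 mol/s; ν_Q = −2, so ξ = 259.9/2 = 130 mol/s.
Outlet amounts (n = n₀ + ν ξ):
  Q: 292.4 − 2(130) = 32.46
  P: 0 + 1(130) = 130
  R: 0 + 1(130) = 130
  U: 67.81 (inert)
Total out = 360.2 mol/s; y_R = 130 / 360.2 = 0.3608.

0.361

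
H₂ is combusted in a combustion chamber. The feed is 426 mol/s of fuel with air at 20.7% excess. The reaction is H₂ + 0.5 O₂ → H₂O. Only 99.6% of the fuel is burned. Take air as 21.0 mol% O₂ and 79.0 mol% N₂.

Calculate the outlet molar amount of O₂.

Stoichiometric O₂ = 0.5 × 426 = 213 mol/s; O₂ fed = 213 × 1.207 = 257.1 mol/s.
N₂ fed = 257.1 × 79/21 = 967.2 mol/s.
Fuel reacted = 0.996 × 426 → ξ = 424.3 mol/s.
Outlet (n = n₀ + ν ξ):
  H₂: 426 − 1(424.3) = 1.704
  O₂: 257.1 − 0.5(424.3) = 44.94
  N₂: 967.2 (inert)
  H₂O: 0 + 1(424.3) = 424.3

44.9 mol/s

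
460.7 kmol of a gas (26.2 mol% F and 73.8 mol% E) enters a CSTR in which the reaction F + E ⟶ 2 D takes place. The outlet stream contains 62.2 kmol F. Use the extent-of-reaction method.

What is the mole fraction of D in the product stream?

0.254

For F: n = n₀ − 1ξ → 62.2 = 120.7 − 1ξ, giving ξ = 58.5 kmol.
Outlet amounts (n = n₀ + ν ξ):
  F: 120.7 − 1(58.5) = 62.2
  E: 340 − 1(58.5) = 281.5
  D: 0 + 2(58.5) = 117
Total out = 460.7 kmol; y_D = 117 / 460.7 = 0.254.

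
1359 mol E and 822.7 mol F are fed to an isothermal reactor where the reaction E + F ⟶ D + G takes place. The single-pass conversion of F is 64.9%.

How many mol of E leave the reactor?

F reacted = 0.649 × 822.7 = 533.9 mol; ν_F = −1, so ξ = 533.9/1 = 533.9 mol.
Outlet amounts (n = n₀ + ν ξ):
  E: 1359 − 1(533.9) = 825.1
  F: 822.7 − 1(533.9) = 288.8
  D: 0 + 1(533.9) = 533.9
  G: 0 + 1(533.9) = 533.9

825 mol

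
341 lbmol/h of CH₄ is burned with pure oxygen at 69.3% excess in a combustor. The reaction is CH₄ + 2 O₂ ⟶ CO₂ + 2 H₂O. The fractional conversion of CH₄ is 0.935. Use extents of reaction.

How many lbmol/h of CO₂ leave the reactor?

Stoichiometric O₂ = 2 × 341 = 682 lbmol/h; O₂ fed = 682 × 1.693 = 1155 lbmol/h.
Fuel reacted = 0.935 × 341 → ξ = 318.8 lbmol/h.
Outlet (n = n₀ + ν ξ):
  CH₄: 341 − 1(318.8) = 22.16
  O₂: 1155 − 2(318.8) = 517
  CO₂: 0 + 1(318.8) = 318.8
  H₂O: 0 + 2(318.8) = 637.7

319 lbmol/h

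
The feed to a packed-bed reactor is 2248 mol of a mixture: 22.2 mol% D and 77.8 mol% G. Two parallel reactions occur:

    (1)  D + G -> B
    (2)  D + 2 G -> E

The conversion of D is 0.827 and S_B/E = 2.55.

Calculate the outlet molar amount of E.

Conversion of D: D consumed = 0.827 × 499.1 = 412.7 mol = 1ξ₁ + 1ξ₂.
Selectivity: 1ξ₁ / (1ξ₂) = 2.55 → ξ₁ = 2.55 ξ₂.
Substitute: (1·2.55 + 1) ξ₂ = 412.7 → ξ₂ = 116.3 mol, ξ₁ = 296.5 mol.
Outlet amounts (n = n₀ + Σ ν·ξ):
  D: 499.1 − 1(296.5) − 1(116.3) = 86.34
  G: 1749 − 1(296.5) − 2(116.3) = 1220
  B: 0 + 1(296.5) = 296.5
  E: 0 + 1(116.3) = 116.3

116 mol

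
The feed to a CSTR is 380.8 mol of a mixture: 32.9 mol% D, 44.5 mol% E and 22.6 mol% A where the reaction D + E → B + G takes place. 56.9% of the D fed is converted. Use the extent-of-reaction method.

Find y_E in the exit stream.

0.258

D reacted = 0.569 × 125.3 = 71.29 mol; ν_D = −1, so ξ = 71.29/1 = 71.29 mol.
Outlet amounts (n = n₀ + ν ξ):
  D: 125.3 − 1(71.29) = 54
  E: 169.5 − 1(71.29) = 98.17
  B: 0 + 1(71.29) = 71.29
  G: 0 + 1(71.29) = 71.29
  A: 86.06 (inert)
Total out = 380.8 mol; y_E = 98.17 / 380.8 = 0.2578.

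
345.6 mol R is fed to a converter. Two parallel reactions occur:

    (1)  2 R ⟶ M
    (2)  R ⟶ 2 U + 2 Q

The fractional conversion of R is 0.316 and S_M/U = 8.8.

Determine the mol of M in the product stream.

Conversion of R: R consumed = 0.316 × 345.6 = 109.2 mol = 2ξ₁ + 1ξ₂.
Selectivity: 1ξ₁ / (2ξ₂) = 8.8 → ξ₁ = 17.6 ξ₂.
Substitute: (2·17.6 + 1) ξ₂ = 109.2 → ξ₂ = 3.017 mol, ξ₁ = 53.1 mol.
Outlet amounts (n = n₀ + Σ ν·ξ):
  R: 345.6 − 2(53.1) − 1(3.017) = 236.4
  M: 0 + 1(53.1) = 53.1
  U: 0 + 2(3.017) = 6.034
  Q: 0 + 2(3.017) = 6.034

53.1 mol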